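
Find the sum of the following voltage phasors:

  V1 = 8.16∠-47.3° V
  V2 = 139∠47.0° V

Step 1 — Convert each phasor to rectangular form:
  V1 = 8.16·(cos(-47.3°) + j·sin(-47.3°)) = 5.534 - j5.997 V
  V2 = 139·(cos(47.0°) + j·sin(47.0°)) = 94.8 + j101.7 V
Step 2 — Sum components: V_total = 100.3 + j95.66 V.
Step 3 — Convert to polar: |V_total| = 138.6 V, ∠V_total = 43.6°.

V_total = 138.6∠43.6° V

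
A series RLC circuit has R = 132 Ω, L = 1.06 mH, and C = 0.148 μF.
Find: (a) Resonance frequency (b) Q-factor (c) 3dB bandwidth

Step 1 — Resonance: ω₀ = 1/√(LC) = 1/√(0.00106·1.48e-07) = 7.984e+04 rad/s.
Step 2 — f₀ = ω₀/(2π) = 1.271e+04 Hz.
Step 3 — Series Q: Q = ω₀L/R = 7.984e+04·0.00106/132 = 0.6411.
Step 4 — Bandwidth: Δω = ω₀/Q = 1.245e+05 rad/s; BW = Δω/(2π) = 1.982e+04 Hz.

(a) f₀ = 1.271e+04 Hz  (b) Q = 0.6411  (c) BW = 1.982e+04 Hz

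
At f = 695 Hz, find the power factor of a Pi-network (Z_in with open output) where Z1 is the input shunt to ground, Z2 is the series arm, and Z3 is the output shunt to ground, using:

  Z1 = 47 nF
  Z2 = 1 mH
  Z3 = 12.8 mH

Step 1 — Angular frequency: ω = 2π·f = 2π·695 = 4367 rad/s.
Step 2 — Component impedances:
  Z1: Z = 1/(jωC) = -j/(ω·C) = 0 - j4872 Ω
  Z2: Z = jωL = j·4367·0.001 = 0 + j4.367 Ω
  Z3: Z = jωL = j·4367·0.0128 = 0 + j55.9 Ω
Step 3 — With open output, the series arm Z2 and the output shunt Z3 appear in series to ground: Z2 + Z3 = 0 + j60.26 Ω.
Step 4 — Parallel with input shunt Z1: Z_in = Z1 || (Z2 + Z3) = 0 + j61.02 Ω = 61.02∠90.0° Ω.
Step 5 — Power factor: PF = cos(φ) = Re(Z)/|Z| = -0/61.02 = -0.
Step 6 — Type: Im(Z) = 61.02 ⇒ lagging (phase φ = 90.0°).

PF = -0 (lagging, φ = 90.0°)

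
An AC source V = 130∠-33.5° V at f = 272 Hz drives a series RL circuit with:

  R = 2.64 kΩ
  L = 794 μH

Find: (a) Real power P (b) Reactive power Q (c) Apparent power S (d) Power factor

Step 1 — Angular frequency: ω = 2π·f = 2π·272 = 1709 rad/s.
Step 2 — Component impedances:
  R: Z = R = 2640 Ω
  L: Z = jωL = j·1709·0.000794 = 0 + j1.357 Ω
Step 3 — Series combination: Z_total = R + L = 2640 + j1.357 Ω = 2640∠0.0° Ω.
Step 4 — Source phasor: V = 130∠-33.5° V = 108.4 - j71.75 V.
Step 5 — Current: I = V / Z = 0.04105 - j0.0272 A = 0.04924∠-33.5° A.
Step 6 — Complex power: S = V·I* = 6.402 + j0.00329 VA.
Step 7 — Real power: P = Re(S) = 6.402 W.
Step 8 — Reactive power: Q = Im(S) = 0.00329 VAR.
Step 9 — Apparent power: |S| = 6.402 VA.
Step 10 — Power factor: PF = P/|S| = 1 (lagging).

(a) P = 6.402 W  (b) Q = 0.00329 VAR  (c) S = 6.402 VA  (d) PF = 1 (lagging)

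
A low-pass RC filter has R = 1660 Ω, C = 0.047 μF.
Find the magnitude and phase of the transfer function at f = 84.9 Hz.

Step 1 — Angular frequency: ω = 2π·84.9 = 533.4 rad/s.
Step 2 — Transfer function: H(jω) = 1/(1 + jωRC).
Step 3 — Denominator: 1 + jωRC = 1 + j·533.4·1660·4.7e-08 = 1 + j0.04162.
Step 4 — H = 0.9983 - j0.04155.
Step 5 — Magnitude: |H| = 0.9991 (-0.0 dB); phase: φ = -2.4°.

|H| = 0.9991 (-0.0 dB), φ = -2.4°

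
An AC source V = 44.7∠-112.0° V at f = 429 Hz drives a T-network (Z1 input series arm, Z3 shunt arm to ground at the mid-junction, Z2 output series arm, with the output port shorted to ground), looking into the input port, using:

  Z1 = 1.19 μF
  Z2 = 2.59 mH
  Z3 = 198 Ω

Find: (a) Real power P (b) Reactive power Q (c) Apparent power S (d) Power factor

Step 1 — Angular frequency: ω = 2π·f = 2π·429 = 2695 rad/s.
Step 2 — Component impedances:
  Z1: Z = 1/(jωC) = -j/(ω·C) = 0 - j311.8 Ω
  Z2: Z = jωL = j·2695·0.00259 = 0 + j6.981 Ω
  Z3: Z = R = 198 Ω
Step 3 — With the output port shorted to ground, the output series arm Z2 runs from the junction to ground; the shunt arm Z3 also runs from the junction to ground. They appear in parallel: Z3 || Z2 = 0.2458 + j6.973 Ω.
Step 4 — Series with input arm Z1: Z_in = Z1 + (Z3 || Z2) = 0.2458 - j304.8 Ω = 304.8∠-90.0° Ω.
Step 5 — Source phasor: V = 44.7∠-112.0° V = -16.74 - j41.45 V.
Step 6 — Current: I = V / Z = 0.1359 - j0.05505 A = 0.1467∠-22.0° A.
Step 7 — Complex power: S = V·I* = 0.005288 - j6.556 VA.
Step 8 — Real power: P = Re(S) = 0.005288 W.
Step 9 — Reactive power: Q = Im(S) = -6.556 VAR.
Step 10 — Apparent power: |S| = 6.556 VA.
Step 11 — Power factor: PF = P/|S| = 0.0008066 (leading).

(a) P = 0.005288 W  (b) Q = -6.556 VAR  (c) S = 6.556 VA  (d) PF = 0.0008066 (leading)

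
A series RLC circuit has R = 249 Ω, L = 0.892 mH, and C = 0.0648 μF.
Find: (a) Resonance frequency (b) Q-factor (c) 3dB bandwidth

Step 1 — Resonance condition Im(Z)=0 gives ω₀ = 1/√(LC).
Step 2 — ω₀ = 1/√(0.000892·6.48e-08) = 1.315e+05 rad/s.
Step 3 — f₀ = ω₀/(2π) = 2.093e+04 Hz.
Step 4 — Series Q: Q = ω₀L/R = 1.315e+05·0.000892/249 = 0.4712.
Step 5 — 3dB bandwidth: Δω = ω₀/Q = 2.791e+05 rad/s; BW = Δω/(2π) = 4.443e+04 Hz.

(a) f₀ = 2.093e+04 Hz  (b) Q = 0.4712  (c) BW = 4.443e+04 Hz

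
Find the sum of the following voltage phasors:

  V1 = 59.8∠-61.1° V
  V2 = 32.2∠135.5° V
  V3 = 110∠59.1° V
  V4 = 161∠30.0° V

Step 1 — Convert each phasor to rectangular form:
  V1 = 59.8·(cos(-61.1°) + j·sin(-61.1°)) = 28.9 - j52.35 V
  V2 = 32.2·(cos(135.5°) + j·sin(135.5°)) = -22.97 + j22.57 V
  V3 = 110·(cos(59.1°) + j·sin(59.1°)) = 56.49 + j94.39 V
  V4 = 161·(cos(30.0°) + j·sin(30.0°)) = 139.4 + j80.5 V
Step 2 — Sum components: V_total = 201.9 + j145.1 V.
Step 3 — Convert to polar: |V_total| = 248.6 V, ∠V_total = 35.7°.

V_total = 248.6∠35.7° V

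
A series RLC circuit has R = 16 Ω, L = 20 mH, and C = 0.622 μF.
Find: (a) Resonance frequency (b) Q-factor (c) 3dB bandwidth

Step 1 — Resonance: ω₀ = 1/√(LC) = 1/√(0.02·6.22e-07) = 8966 rad/s.
Step 2 — f₀ = ω₀/(2π) = 1427 Hz.
Step 3 — Series Q: Q = ω₀L/R = 8966·0.02/16 = 11.21.
Step 4 — Bandwidth: Δω = ω₀/Q = 800 rad/s; BW = Δω/(2π) = 127.3 Hz.

(a) f₀ = 1427 Hz  (b) Q = 11.21  (c) BW = 127.3 Hz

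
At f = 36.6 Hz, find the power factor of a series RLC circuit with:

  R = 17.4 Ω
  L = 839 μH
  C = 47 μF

Step 1 — Angular frequency: ω = 2π·f = 2π·36.6 = 230 rad/s.
Step 2 — Component impedances:
  R: Z = R = 17.4 Ω
  L: Z = jωL = j·230·0.000839 = 0 + j0.1929 Ω
  C: Z = 1/(jωC) = -j/(ω·C) = 0 - j92.52 Ω
Step 3 — Series combination: Z_total = R + L + C = 17.4 - j92.33 Ω = 93.95∠-79.3° Ω.
Step 4 — Power factor: PF = cos(φ) = Re(Z)/|Z| = 17.4/93.95 = 0.1852.
Step 5 — Type: Im(Z) = -92.33 ⇒ leading (phase φ = -79.3°).

PF = 0.1852 (leading, φ = -79.3°)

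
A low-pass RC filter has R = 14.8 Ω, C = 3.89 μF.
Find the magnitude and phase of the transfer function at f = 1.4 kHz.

Step 1 — Angular frequency: ω = 2π·1400 = 8796 rad/s.
Step 2 — Transfer function: H(jω) = 1/(1 + jωRC).
Step 3 — Denominator: 1 + jωRC = 1 + j·8796·14.8·3.89e-06 = 1 + j0.5064.
Step 4 — H = 0.7959 - j0.4031.
Step 5 — Magnitude: |H| = 0.8921 (-1.0 dB); phase: φ = -26.9°.

|H| = 0.8921 (-1.0 dB), φ = -26.9°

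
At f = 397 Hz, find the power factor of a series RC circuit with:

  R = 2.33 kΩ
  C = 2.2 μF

Step 1 — Angular frequency: ω = 2π·f = 2π·397 = 2494 rad/s.
Step 2 — Component impedances:
  R: Z = R = 2330 Ω
  C: Z = 1/(jωC) = -j/(ω·C) = 0 - j182.2 Ω
Step 3 — Series combination: Z_total = R + C = 2330 - j182.2 Ω = 2337∠-4.5° Ω.
Step 4 — Power factor: PF = cos(φ) = Re(Z)/|Z| = 2330/2337 = 0.997.
Step 5 — Type: Im(Z) = -182.2 ⇒ leading (phase φ = -4.5°).

PF = 0.997 (leading, φ = -4.5°)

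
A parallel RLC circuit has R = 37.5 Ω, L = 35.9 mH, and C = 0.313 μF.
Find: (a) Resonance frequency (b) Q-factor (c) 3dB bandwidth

Step 1 — Resonance: ω₀ = 1/√(LC) = 1/√(0.0359·3.13e-07) = 9434 rad/s.
Step 2 — f₀ = ω₀/(2π) = 1501 Hz.
Step 3 — Parallel Q: Q = R/(ω₀L) = 37.5/(9434·0.0359) = 0.1107.
Step 4 — Bandwidth: Δω = ω₀/Q = 8.52e+04 rad/s; BW = Δω/(2π) = 1.356e+04 Hz.

(a) f₀ = 1501 Hz  (b) Q = 0.1107  (c) BW = 1.356e+04 Hz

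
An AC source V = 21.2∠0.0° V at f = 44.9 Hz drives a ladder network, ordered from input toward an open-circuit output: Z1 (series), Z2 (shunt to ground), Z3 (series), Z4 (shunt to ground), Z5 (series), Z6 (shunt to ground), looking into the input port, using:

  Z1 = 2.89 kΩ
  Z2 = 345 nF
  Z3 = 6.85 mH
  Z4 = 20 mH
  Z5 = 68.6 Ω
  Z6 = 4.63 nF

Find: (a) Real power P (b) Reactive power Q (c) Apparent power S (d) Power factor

Step 1 — Angular frequency: ω = 2π·f = 2π·44.9 = 282.1 rad/s.
Step 2 — Component impedances:
  Z1: Z = R = 2890 Ω
  Z2: Z = 1/(jωC) = -j/(ω·C) = 0 - j1.027e+04 Ω
  Z3: Z = jωL = j·282.1·0.00685 = 0 + j1.932 Ω
  Z4: Z = jωL = j·282.1·0.02 = 0 + j5.642 Ω
  Z5: Z = R = 68.6 Ω
  Z6: Z = 1/(jωC) = -j/(ω·C) = 0 - j7.656e+05 Ω
Step 3 — Ladder network (open output): work backward from the far end, alternating series and parallel combinations. Z_in = 2890 + j7.58 Ω = 2890∠0.2° Ω.
Step 4 — Source phasor: V = 21.2∠0.0° V = 21.2 V.
Step 5 — Current: I = V / Z = 0.007336 - j1.924e-05 A = 0.007336∠-0.2° A.
Step 6 — Complex power: S = V·I* = 0.1555 + j0.0004079 VA.
Step 7 — Real power: P = Re(S) = 0.1555 W.
Step 8 — Reactive power: Q = Im(S) = 0.0004079 VAR.
Step 9 — Apparent power: |S| = 0.1555 VA.
Step 10 — Power factor: PF = P/|S| = 1 (lagging).

(a) P = 0.1555 W  (b) Q = 0.0004079 VAR  (c) S = 0.1555 VA  (d) PF = 1 (lagging)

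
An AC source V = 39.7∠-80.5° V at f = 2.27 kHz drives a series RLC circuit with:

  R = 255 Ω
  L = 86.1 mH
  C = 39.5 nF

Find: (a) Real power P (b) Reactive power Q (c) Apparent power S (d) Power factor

Step 1 — Angular frequency: ω = 2π·f = 2π·2270 = 1.426e+04 rad/s.
Step 2 — Component impedances:
  R: Z = R = 255 Ω
  L: Z = jωL = j·1.426e+04·0.0861 = 0 + j1228 Ω
  C: Z = 1/(jωC) = -j/(ω·C) = 0 - j1775 Ω
Step 3 — Series combination: Z_total = R + L + C = 255 - j547 Ω = 603.5∠-65.0° Ω.
Step 4 — Source phasor: V = 39.7∠-80.5° V = 6.552 - j39.16 V.
Step 5 — Current: I = V / Z = 0.06339 - j0.01757 A = 0.06578∠-15.5° A.
Step 6 — Complex power: S = V·I* = 1.104 - j2.367 VA.
Step 7 — Real power: P = Re(S) = 1.104 W.
Step 8 — Reactive power: Q = Im(S) = -2.367 VAR.
Step 9 — Apparent power: |S| = 2.612 VA.
Step 10 — Power factor: PF = P/|S| = 0.4225 (leading).

(a) P = 1.104 W  (b) Q = -2.367 VAR  (c) S = 2.612 VA  (d) PF = 0.4225 (leading)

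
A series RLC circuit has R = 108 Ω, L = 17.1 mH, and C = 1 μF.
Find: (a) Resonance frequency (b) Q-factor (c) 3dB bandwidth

Step 1 — Resonance condition Im(Z)=0 gives ω₀ = 1/√(LC).
Step 2 — ω₀ = 1/√(0.0171·1e-06) = 7647 rad/s.
Step 3 — f₀ = ω₀/(2π) = 1217 Hz.
Step 4 — Series Q: Q = ω₀L/R = 7647·0.0171/108 = 1.211.
Step 5 — 3dB bandwidth: Δω = ω₀/Q = 6316 rad/s; BW = Δω/(2π) = 1005 Hz.

(a) f₀ = 1217 Hz  (b) Q = 1.211  (c) BW = 1005 Hz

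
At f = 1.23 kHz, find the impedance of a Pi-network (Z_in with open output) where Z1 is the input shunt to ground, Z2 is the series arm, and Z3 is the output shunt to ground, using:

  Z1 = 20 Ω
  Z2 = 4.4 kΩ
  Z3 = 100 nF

Step 1 — Angular frequency: ω = 2π·f = 2π·1230 = 7728 rad/s.
Step 2 — Component impedances:
  Z1: Z = R = 20 Ω
  Z2: Z = R = 4400 Ω
  Z3: Z = 1/(jωC) = -j/(ω·C) = 0 - j1294 Ω
Step 3 — With open output, the series arm Z2 and the output shunt Z3 appear in series to ground: Z2 + Z3 = 4400 - j1294 Ω.
Step 4 — Parallel with input shunt Z1: Z_in = Z1 || (Z2 + Z3) = 19.92 - j0.0244 Ω = 19.92∠-0.1° Ω.

Z = 19.92 - j0.0244 Ω = 19.92∠-0.1° Ω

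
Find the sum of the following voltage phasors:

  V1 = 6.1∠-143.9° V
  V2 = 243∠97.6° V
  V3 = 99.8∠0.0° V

Step 1 — Convert each phasor to rectangular form:
  V1 = 6.1·(cos(-143.9°) + j·sin(-143.9°)) = -4.929 - j3.594 V
  V2 = 243·(cos(97.6°) + j·sin(97.6°)) = -32.14 + j240.9 V
  V3 = 99.8·(cos(0.0°) + j·sin(0.0°)) = 99.8 V
Step 2 — Sum components: V_total = 62.73 + j237.3 V.
Step 3 — Convert to polar: |V_total| = 245.4 V, ∠V_total = 75.2°.

V_total = 245.4∠75.2° V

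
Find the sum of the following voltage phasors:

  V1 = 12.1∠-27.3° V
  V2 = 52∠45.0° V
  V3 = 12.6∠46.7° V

Step 1 — Convert each phasor to rectangular form:
  V1 = 12.1·(cos(-27.3°) + j·sin(-27.3°)) = 10.75 - j5.55 V
  V2 = 52·(cos(45.0°) + j·sin(45.0°)) = 36.77 + j36.77 V
  V3 = 12.6·(cos(46.7°) + j·sin(46.7°)) = 8.641 + j9.17 V
Step 2 — Sum components: V_total = 56.16 + j40.39 V.
Step 3 — Convert to polar: |V_total| = 69.18 V, ∠V_total = 35.7°.

V_total = 69.18∠35.7° V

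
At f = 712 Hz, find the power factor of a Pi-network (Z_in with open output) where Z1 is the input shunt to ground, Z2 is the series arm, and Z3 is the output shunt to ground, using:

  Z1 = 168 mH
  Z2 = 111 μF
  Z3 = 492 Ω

Step 1 — Angular frequency: ω = 2π·f = 2π·712 = 4474 rad/s.
Step 2 — Component impedances:
  Z1: Z = jωL = j·4474·0.168 = 0 + j751.6 Ω
  Z2: Z = 1/(jωC) = -j/(ω·C) = 0 - j2.014 Ω
  Z3: Z = R = 492 Ω
Step 3 — With open output, the series arm Z2 and the output shunt Z3 appear in series to ground: Z2 + Z3 = 492 - j2.014 Ω.
Step 4 — Parallel with input shunt Z1: Z_in = Z1 || (Z2 + Z3) = 345.7 + j224.9 Ω = 412.4∠33.0° Ω.
Step 5 — Power factor: PF = cos(φ) = Re(Z)/|Z| = 345.7/412.42 = 0.8382.
Step 6 — Type: Im(Z) = 224.9 ⇒ lagging (phase φ = 33.0°).

PF = 0.8382 (lagging, φ = 33.0°)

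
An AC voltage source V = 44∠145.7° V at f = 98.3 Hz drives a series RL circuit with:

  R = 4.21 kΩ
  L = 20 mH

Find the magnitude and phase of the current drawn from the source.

Step 1 — Angular frequency: ω = 2π·f = 2π·98.3 = 617.6 rad/s.
Step 2 — Component impedances:
  R: Z = R = 4210 Ω
  L: Z = jωL = j·617.6·0.02 = 0 + j12.35 Ω
Step 3 — Series combination: Z_total = R + L = 4210 + j12.35 Ω = 4210∠0.2° Ω.
Step 4 — Source phasor: V = 44∠145.7° V = -36.35 + j24.8 V.
Step 5 — Ohm's law: I = V / Z_total = (-36.35 + j24.8) / (4210 + j12.35) = -0.008616 + j0.005915 A.
Step 6 — Convert to polar: |I| = 0.01045 A, ∠I = 145.5°.

I = 0.01045∠145.5° A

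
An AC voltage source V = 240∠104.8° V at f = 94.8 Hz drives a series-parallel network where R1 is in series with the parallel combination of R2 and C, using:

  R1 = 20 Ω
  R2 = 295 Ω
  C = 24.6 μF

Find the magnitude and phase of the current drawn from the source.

Step 1 — Angular frequency: ω = 2π·f = 2π·94.8 = 595.6 rad/s.
Step 2 — Component impedances:
  R1: Z = R = 20 Ω
  R2: Z = R = 295 Ω
  C: Z = 1/(jωC) = -j/(ω·C) = 0 - j68.25 Ω
Step 3 — Parallel branch: R2 || C = 1/(1/R2 + 1/C) = 14.99 - j64.78 Ω.
Step 4 — Series with R1: Z_total = R1 + (R2 || C) = 34.99 - j64.78 Ω = 73.62∠-61.6° Ω.
Step 5 — Source phasor: V = 240∠104.8° V = -61.31 + j232 V.
Step 6 — Ohm's law: I = V / Z_total = (-61.31 + j232) / (34.99 - j64.78) = -3.169 + j0.765 A.
Step 7 — Convert to polar: |I| = 3.26 A, ∠I = 166.4°.

I = 3.26∠166.4° A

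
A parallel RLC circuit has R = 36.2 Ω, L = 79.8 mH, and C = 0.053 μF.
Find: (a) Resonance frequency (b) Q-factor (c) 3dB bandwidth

Step 1 — Resonance: ω₀ = 1/√(LC) = 1/√(0.0798·5.3e-08) = 1.538e+04 rad/s.
Step 2 — f₀ = ω₀/(2π) = 2447 Hz.
Step 3 — Parallel Q: Q = R/(ω₀L) = 36.2/(1.538e+04·0.0798) = 0.0295.
Step 4 — Bandwidth: Δω = ω₀/Q = 5.212e+05 rad/s; BW = Δω/(2π) = 8.295e+04 Hz.

(a) f₀ = 2447 Hz  (b) Q = 0.0295  (c) BW = 8.295e+04 Hz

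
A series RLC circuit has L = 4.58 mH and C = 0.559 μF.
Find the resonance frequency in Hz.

Step 1 — Resonance condition Im(Z)=0 gives ω₀ = 1/√(LC).
Step 2 — ω₀ = 1/√(0.00458·5.59e-07) = 1.976e+04 rad/s.
Step 3 — f₀ = ω₀/(2π) = 3145 Hz.

f₀ = 3145 Hz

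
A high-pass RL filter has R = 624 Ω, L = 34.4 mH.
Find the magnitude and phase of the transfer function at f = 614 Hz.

Step 1 — Angular frequency: ω = 2π·614 = 3858 rad/s.
Step 2 — Transfer function: H(jω) = jωL/(R + jωL).
Step 3 — Numerator jωL = j·132.7; denominator R + jωL = 624 + j132.7.
Step 4 — H = 0.04327 + j0.2035.
Step 5 — Magnitude: |H| = 0.208 (-13.6 dB); phase: φ = 78.0°.

|H| = 0.208 (-13.6 dB), φ = 78.0°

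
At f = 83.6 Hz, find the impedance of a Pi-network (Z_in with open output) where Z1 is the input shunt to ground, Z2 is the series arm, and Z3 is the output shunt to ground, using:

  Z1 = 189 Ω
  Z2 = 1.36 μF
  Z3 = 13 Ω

Step 1 — Angular frequency: ω = 2π·f = 2π·83.6 = 525.3 rad/s.
Step 2 — Component impedances:
  Z1: Z = R = 189 Ω
  Z2: Z = 1/(jωC) = -j/(ω·C) = 0 - j1400 Ω
  Z3: Z = R = 13 Ω
Step 3 — With open output, the series arm Z2 and the output shunt Z3 appear in series to ground: Z2 + Z3 = 13 - j1400 Ω.
Step 4 — Parallel with input shunt Z1: Z_in = Z1 || (Z2 + Z3) = 185.4 - j25 Ω = 187.1∠-7.7° Ω.

Z = 185.4 - j25 Ω = 187.1∠-7.7° Ω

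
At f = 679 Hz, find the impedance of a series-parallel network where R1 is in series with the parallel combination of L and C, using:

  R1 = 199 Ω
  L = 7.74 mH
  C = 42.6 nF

Step 1 — Angular frequency: ω = 2π·f = 2π·679 = 4266 rad/s.
Step 2 — Component impedances:
  R1: Z = R = 199 Ω
  L: Z = jωL = j·4266·0.00774 = 0 + j33.02 Ω
  C: Z = 1/(jωC) = -j/(ω·C) = 0 - j5502 Ω
Step 3 — Parallel branch: L || C = 1/(1/L + 1/C) = 0 + j33.22 Ω.
Step 4 — Series with R1: Z_total = R1 + (L || C) = 199 + j33.22 Ω = 201.8∠9.5° Ω.

Z = 199 + j33.22 Ω = 201.8∠9.5° Ω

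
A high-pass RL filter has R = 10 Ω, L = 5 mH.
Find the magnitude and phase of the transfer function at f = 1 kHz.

Step 1 — Angular frequency: ω = 2π·1000 = 6283 rad/s.
Step 2 — Transfer function: H(jω) = jωL/(R + jωL).
Step 3 — Numerator jωL = j·31.42; denominator R + jωL = 10 + j31.42.
Step 4 — H = 0.908 + j0.289.
Step 5 — Magnitude: |H| = 0.9529 (-0.4 dB); phase: φ = 17.7°.

|H| = 0.9529 (-0.4 dB), φ = 17.7°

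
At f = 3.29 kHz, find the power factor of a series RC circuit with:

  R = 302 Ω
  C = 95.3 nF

Step 1 — Angular frequency: ω = 2π·f = 2π·3290 = 2.067e+04 rad/s.
Step 2 — Component impedances:
  R: Z = R = 302 Ω
  C: Z = 1/(jωC) = -j/(ω·C) = 0 - j507.6 Ω
Step 3 — Series combination: Z_total = R + C = 302 - j507.6 Ω = 590.7∠-59.2° Ω.
Step 4 — Power factor: PF = cos(φ) = Re(Z)/|Z| = 302/590.7 = 0.5113.
Step 5 — Type: Im(Z) = -507.6 ⇒ leading (phase φ = -59.2°).

PF = 0.5113 (leading, φ = -59.2°)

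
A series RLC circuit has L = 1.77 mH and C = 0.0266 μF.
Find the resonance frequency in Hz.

Step 1 — Resonance condition Im(Z)=0 gives ω₀ = 1/√(LC).
Step 2 — ω₀ = 1/√(0.00177·2.66e-08) = 1.457e+05 rad/s.
Step 3 — f₀ = ω₀/(2π) = 2.319e+04 Hz.

f₀ = 2.319e+04 Hz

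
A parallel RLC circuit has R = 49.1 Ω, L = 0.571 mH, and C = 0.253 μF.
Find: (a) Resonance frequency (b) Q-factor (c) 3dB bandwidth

Step 1 — Resonance: ω₀ = 1/√(LC) = 1/√(0.000571·2.53e-07) = 8.32e+04 rad/s.
Step 2 — f₀ = ω₀/(2π) = 1.324e+04 Hz.
Step 3 — Parallel Q: Q = R/(ω₀L) = 49.1/(8.32e+04·0.000571) = 1.034.
Step 4 — Bandwidth: Δω = ω₀/Q = 8.05e+04 rad/s; BW = Δω/(2π) = 1.281e+04 Hz.

(a) f₀ = 1.324e+04 Hz  (b) Q = 1.034  (c) BW = 1.281e+04 Hz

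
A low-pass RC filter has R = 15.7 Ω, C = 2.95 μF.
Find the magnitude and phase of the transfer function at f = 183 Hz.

Step 1 — Angular frequency: ω = 2π·183 = 1150 rad/s.
Step 2 — Transfer function: H(jω) = 1/(1 + jωRC).
Step 3 — Denominator: 1 + jωRC = 1 + j·1150·15.7·2.95e-06 = 1 + j0.05325.
Step 4 — H = 0.9972 - j0.0531.
Step 5 — Magnitude: |H| = 0.9986 (-0.0 dB); phase: φ = -3.0°.

|H| = 0.9986 (-0.0 dB), φ = -3.0°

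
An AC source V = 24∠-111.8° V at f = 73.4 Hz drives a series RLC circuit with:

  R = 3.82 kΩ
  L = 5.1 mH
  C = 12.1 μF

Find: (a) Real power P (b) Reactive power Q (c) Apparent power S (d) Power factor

Step 1 — Angular frequency: ω = 2π·f = 2π·73.4 = 461.2 rad/s.
Step 2 — Component impedances:
  R: Z = R = 3820 Ω
  L: Z = jωL = j·461.2·0.0051 = 0 + j2.352 Ω
  C: Z = 1/(jωC) = -j/(ω·C) = 0 - j179.2 Ω
Step 3 — Series combination: Z_total = R + L + C = 3820 - j176.8 Ω = 3824∠-2.7° Ω.
Step 4 — Source phasor: V = 24∠-111.8° V = -8.913 - j22.28 V.
Step 5 — Current: I = V / Z = -0.002059 - j0.005929 A = 0.006276∠-109.1° A.
Step 6 — Complex power: S = V·I* = 0.1505 - j0.006966 VA.
Step 7 — Real power: P = Re(S) = 0.1505 W.
Step 8 — Reactive power: Q = Im(S) = -0.006966 VAR.
Step 9 — Apparent power: |S| = 0.1506 VA.
Step 10 — Power factor: PF = P/|S| = 0.9989 (leading).

(a) P = 0.1505 W  (b) Q = -0.006966 VAR  (c) S = 0.1506 VA  (d) PF = 0.9989 (leading)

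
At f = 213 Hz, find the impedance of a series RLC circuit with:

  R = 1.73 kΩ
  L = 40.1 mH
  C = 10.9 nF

Step 1 — Angular frequency: ω = 2π·f = 2π·213 = 1338 rad/s.
Step 2 — Component impedances:
  R: Z = R = 1730 Ω
  L: Z = jωL = j·1338·0.0401 = 0 + j53.67 Ω
  C: Z = 1/(jωC) = -j/(ω·C) = 0 - j6.855e+04 Ω
Step 3 — Series combination: Z_total = R + L + C = 1730 - j6.85e+04 Ω = 6.852e+04∠-88.6° Ω.

Z = 1730 - j6.85e+04 Ω = 6.852e+04∠-88.6° Ω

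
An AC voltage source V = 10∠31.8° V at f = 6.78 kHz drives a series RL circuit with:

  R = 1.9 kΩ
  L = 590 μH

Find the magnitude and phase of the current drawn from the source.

Step 1 — Angular frequency: ω = 2π·f = 2π·6780 = 4.26e+04 rad/s.
Step 2 — Component impedances:
  R: Z = R = 1900 Ω
  L: Z = jωL = j·4.26e+04·0.00059 = 0 + j25.13 Ω
Step 3 — Series combination: Z_total = R + L = 1900 + j25.13 Ω = 1900∠0.8° Ω.
Step 4 — Source phasor: V = 10∠31.8° V = 8.499 + j5.27 V.
Step 5 — Ohm's law: I = V / Z_total = (8.499 + j5.27) / (1900 + j25.13) = 0.004509 + j0.002714 A.
Step 6 — Convert to polar: |I| = 0.005263 A, ∠I = 31.0°.

I = 0.005263∠31.0° A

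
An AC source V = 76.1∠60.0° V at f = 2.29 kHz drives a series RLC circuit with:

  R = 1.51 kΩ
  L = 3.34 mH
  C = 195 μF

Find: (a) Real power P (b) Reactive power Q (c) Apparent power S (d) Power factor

Step 1 — Angular frequency: ω = 2π·f = 2π·2290 = 1.439e+04 rad/s.
Step 2 — Component impedances:
  R: Z = R = 1510 Ω
  L: Z = jωL = j·1.439e+04·0.00334 = 0 + j48.06 Ω
  C: Z = 1/(jωC) = -j/(ω·C) = 0 - j0.3564 Ω
Step 3 — Series combination: Z_total = R + L + C = 1510 + j47.7 Ω = 1511∠1.8° Ω.
Step 4 — Source phasor: V = 76.1∠60.0° V = 38.05 + j65.9 V.
Step 5 — Current: I = V / Z = 0.02655 + j0.04281 A = 0.05037∠58.2° A.
Step 6 — Complex power: S = V·I* = 3.831 + j0.121 VA.
Step 7 — Real power: P = Re(S) = 3.831 W.
Step 8 — Reactive power: Q = Im(S) = 0.121 VAR.
Step 9 — Apparent power: |S| = 3.833 VA.
Step 10 — Power factor: PF = P/|S| = 0.9995 (lagging).

(a) P = 3.831 W  (b) Q = 0.121 VAR  (c) S = 3.833 VA  (d) PF = 0.9995 (lagging)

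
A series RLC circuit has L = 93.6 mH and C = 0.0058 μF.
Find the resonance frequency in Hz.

Step 1 — Resonance condition Im(Z)=0 gives ω₀ = 1/√(LC).
Step 2 — ω₀ = 1/√(0.0936·5.8e-09) = 4.292e+04 rad/s.
Step 3 — f₀ = ω₀/(2π) = 6831 Hz.

f₀ = 6831 Hz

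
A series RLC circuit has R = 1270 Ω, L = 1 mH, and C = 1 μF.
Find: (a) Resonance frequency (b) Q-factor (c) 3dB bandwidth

Step 1 — Resonance: ω₀ = 1/√(LC) = 1/√(0.001·1e-06) = 3.162e+04 rad/s.
Step 2 — f₀ = ω₀/(2π) = 5033 Hz.
Step 3 — Series Q: Q = ω₀L/R = 3.162e+04·0.001/1270 = 0.0249.
Step 4 — Bandwidth: Δω = ω₀/Q = 1.27e+06 rad/s; BW = Δω/(2π) = 2.021e+05 Hz.

(a) f₀ = 5033 Hz  (b) Q = 0.0249  (c) BW = 2.021e+05 Hz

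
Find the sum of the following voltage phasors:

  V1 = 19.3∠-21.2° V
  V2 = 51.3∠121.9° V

Step 1 — Convert each phasor to rectangular form:
  V1 = 19.3·(cos(-21.2°) + j·sin(-21.2°)) = 17.99 - j6.979 V
  V2 = 51.3·(cos(121.9°) + j·sin(121.9°)) = -27.11 + j43.55 V
Step 2 — Sum components: V_total = -9.115 + j36.57 V.
Step 3 — Convert to polar: |V_total| = 37.69 V, ∠V_total = 104.0°.

V_total = 37.69∠104.0° V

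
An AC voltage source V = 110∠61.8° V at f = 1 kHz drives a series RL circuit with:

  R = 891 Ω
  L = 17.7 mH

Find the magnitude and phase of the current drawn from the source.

Step 1 — Angular frequency: ω = 2π·f = 2π·1000 = 6283 rad/s.
Step 2 — Component impedances:
  R: Z = R = 891 Ω
  L: Z = jωL = j·6283·0.0177 = 0 + j111.2 Ω
Step 3 — Series combination: Z_total = R + L = 891 + j111.2 Ω = 897.9∠7.1° Ω.
Step 4 — Source phasor: V = 110∠61.8° V = 51.98 + j96.94 V.
Step 5 — Ohm's law: I = V / Z_total = (51.98 + j96.94) / (891 + j111.2) = 0.07082 + j0.09996 A.
Step 6 — Convert to polar: |I| = 0.1225 A, ∠I = 54.7°.

I = 0.1225∠54.7° A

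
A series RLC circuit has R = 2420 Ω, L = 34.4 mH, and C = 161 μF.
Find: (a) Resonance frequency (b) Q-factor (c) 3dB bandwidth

Step 1 — Resonance condition Im(Z)=0 gives ω₀ = 1/√(LC).
Step 2 — ω₀ = 1/√(0.0344·0.000161) = 424.9 rad/s.
Step 3 — f₀ = ω₀/(2π) = 67.63 Hz.
Step 4 — Series Q: Q = ω₀L/R = 424.9·0.0344/2420 = 0.00604.
Step 5 — 3dB bandwidth: Δω = ω₀/Q = 7.035e+04 rad/s; BW = Δω/(2π) = 1.12e+04 Hz.

(a) f₀ = 67.63 Hz  (b) Q = 0.00604  (c) BW = 1.12e+04 Hz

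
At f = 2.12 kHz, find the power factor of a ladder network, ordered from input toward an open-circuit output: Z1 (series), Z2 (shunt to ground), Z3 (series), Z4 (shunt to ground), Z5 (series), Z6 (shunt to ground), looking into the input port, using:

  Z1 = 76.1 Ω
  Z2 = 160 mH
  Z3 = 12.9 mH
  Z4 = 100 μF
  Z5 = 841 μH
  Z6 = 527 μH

Step 1 — Angular frequency: ω = 2π·f = 2π·2120 = 1.332e+04 rad/s.
Step 2 — Component impedances:
  Z1: Z = R = 76.1 Ω
  Z2: Z = jωL = j·1.332e+04·0.16 = 0 + j2131 Ω
  Z3: Z = jωL = j·1.332e+04·0.0129 = 0 + j171.8 Ω
  Z4: Z = 1/(jωC) = -j/(ω·C) = 0 - j0.7507 Ω
  Z5: Z = jωL = j·1.332e+04·0.000841 = 0 + j11.2 Ω
  Z6: Z = jωL = j·1.332e+04·0.000527 = 0 + j7.02 Ω
Step 3 — Ladder network (open output): work backward from the far end, alternating series and parallel combinations. Z_in = 76.1 + j158.3 Ω = 175.7∠64.3° Ω.
Step 4 — Power factor: PF = cos(φ) = Re(Z)/|Z| = 76.1/175.68 = 0.4332.
Step 5 — Type: Im(Z) = 158.3 ⇒ lagging (phase φ = 64.3°).

PF = 0.4332 (lagging, φ = 64.3°)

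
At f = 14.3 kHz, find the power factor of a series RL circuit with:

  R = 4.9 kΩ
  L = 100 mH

Step 1 — Angular frequency: ω = 2π·f = 2π·1.43e+04 = 8.985e+04 rad/s.
Step 2 — Component impedances:
  R: Z = R = 4900 Ω
  L: Z = jωL = j·8.985e+04·0.1 = 0 + j8985 Ω
Step 3 — Series combination: Z_total = R + L = 4900 + j8985 Ω = 1.023e+04∠61.4° Ω.
Step 4 — Power factor: PF = cos(φ) = Re(Z)/|Z| = 4900/10234 = 0.4788.
Step 5 — Type: Im(Z) = 8985 ⇒ lagging (phase φ = 61.4°).

PF = 0.4788 (lagging, φ = 61.4°)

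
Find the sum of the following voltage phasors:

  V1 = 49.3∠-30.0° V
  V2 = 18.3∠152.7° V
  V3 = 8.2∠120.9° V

Step 1 — Convert each phasor to rectangular form:
  V1 = 49.3·(cos(-30.0°) + j·sin(-30.0°)) = 42.7 - j24.65 V
  V2 = 18.3·(cos(152.7°) + j·sin(152.7°)) = -16.26 + j8.393 V
  V3 = 8.2·(cos(120.9°) + j·sin(120.9°)) = -4.211 + j7.036 V
Step 2 — Sum components: V_total = 22.22 - j9.221 V.
Step 3 — Convert to polar: |V_total| = 24.06 V, ∠V_total = -22.5°.

V_total = 24.06∠-22.5° V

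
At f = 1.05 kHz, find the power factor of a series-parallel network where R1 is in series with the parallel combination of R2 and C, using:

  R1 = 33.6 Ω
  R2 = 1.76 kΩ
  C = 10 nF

Step 1 — Angular frequency: ω = 2π·f = 2π·1050 = 6597 rad/s.
Step 2 — Component impedances:
  R1: Z = R = 33.6 Ω
  R2: Z = R = 1760 Ω
  C: Z = 1/(jωC) = -j/(ω·C) = 0 - j1.516e+04 Ω
Step 3 — Parallel branch: R2 || C = 1/(1/R2 + 1/C) = 1737 - j201.6 Ω.
Step 4 — Series with R1: Z_total = R1 + (R2 || C) = 1770 - j201.6 Ω = 1782∠-6.5° Ω.
Step 5 — Power factor: PF = cos(φ) = Re(Z)/|Z| = 1770.2/1781.6 = 0.9936.
Step 6 — Type: Im(Z) = -201.6 ⇒ leading (phase φ = -6.5°).

PF = 0.9936 (leading, φ = -6.5°)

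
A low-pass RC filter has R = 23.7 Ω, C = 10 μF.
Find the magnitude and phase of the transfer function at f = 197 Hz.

Step 1 — Angular frequency: ω = 2π·197 = 1238 rad/s.
Step 2 — Transfer function: H(jω) = 1/(1 + jωRC).
Step 3 — Denominator: 1 + jωRC = 1 + j·1238·23.7·1e-05 = 1 + j0.2934.
Step 4 — H = 0.9208 - j0.2701.
Step 5 — Magnitude: |H| = 0.9596 (-0.4 dB); phase: φ = -16.3°.

|H| = 0.9596 (-0.4 dB), φ = -16.3°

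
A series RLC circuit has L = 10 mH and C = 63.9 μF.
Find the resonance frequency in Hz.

Step 1 — Resonance condition Im(Z)=0 gives ω₀ = 1/√(LC).
Step 2 — ω₀ = 1/√(0.01·6.39e-05) = 1251 rad/s.
Step 3 — f₀ = ω₀/(2π) = 199.1 Hz.

f₀ = 199.1 Hz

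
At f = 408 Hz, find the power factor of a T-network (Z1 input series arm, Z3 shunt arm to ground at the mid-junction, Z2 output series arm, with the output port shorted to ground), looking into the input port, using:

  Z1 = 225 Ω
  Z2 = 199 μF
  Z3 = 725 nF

Step 1 — Angular frequency: ω = 2π·f = 2π·408 = 2564 rad/s.
Step 2 — Component impedances:
  Z1: Z = R = 225 Ω
  Z2: Z = 1/(jωC) = -j/(ω·C) = 0 - j1.96 Ω
  Z3: Z = 1/(jωC) = -j/(ω·C) = 0 - j538 Ω
Step 3 — With the output port shorted to ground, the output series arm Z2 runs from the junction to ground; the shunt arm Z3 also runs from the junction to ground. They appear in parallel: Z3 || Z2 = 0 - j1.953 Ω.
Step 4 — Series with input arm Z1: Z_in = Z1 + (Z3 || Z2) = 225 - j1.953 Ω = 225∠-0.5° Ω.
Step 5 — Power factor: PF = cos(φ) = Re(Z)/|Z| = 225/225 = 1.
Step 6 — Type: Im(Z) = -1.953 ⇒ leading (phase φ = -0.5°).

PF = 1 (leading, φ = -0.5°)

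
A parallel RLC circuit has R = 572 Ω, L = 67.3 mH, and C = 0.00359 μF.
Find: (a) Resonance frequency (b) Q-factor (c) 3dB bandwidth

Step 1 — Resonance: ω₀ = 1/√(LC) = 1/√(0.0673·3.59e-09) = 6.433e+04 rad/s.
Step 2 — f₀ = ω₀/(2π) = 1.024e+04 Hz.
Step 3 — Parallel Q: Q = R/(ω₀L) = 572/(6.433e+04·0.0673) = 0.1321.
Step 4 — Bandwidth: Δω = ω₀/Q = 4.87e+05 rad/s; BW = Δω/(2π) = 7.75e+04 Hz.

(a) f₀ = 1.024e+04 Hz  (b) Q = 0.1321  (c) BW = 7.75e+04 Hz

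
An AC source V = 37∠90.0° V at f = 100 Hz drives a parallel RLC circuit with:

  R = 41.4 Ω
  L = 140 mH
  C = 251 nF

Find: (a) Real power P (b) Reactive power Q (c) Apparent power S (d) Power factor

Step 1 — Angular frequency: ω = 2π·f = 2π·100 = 628.3 rad/s.
Step 2 — Component impedances:
  R: Z = R = 41.4 Ω
  L: Z = jωL = j·628.3·0.14 = 0 + j87.96 Ω
  C: Z = 1/(jωC) = -j/(ω·C) = 0 - j6341 Ω
Step 3 — Parallel combination: 1/Z_total = 1/R + 1/L + 1/C; Z_total = 34.06 + j15.81 Ω = 37.55∠24.9° Ω.
Step 4 — Source phasor: V = 37∠90.0° V = 0 + j37 V.
Step 5 — Current: I = V / Z = 0.4148 + j0.8937 A = 0.9853∠65.1° A.
Step 6 — Complex power: S = V·I* = 33.07 + j15.35 VA.
Step 7 — Real power: P = Re(S) = 33.07 W.
Step 8 — Reactive power: Q = Im(S) = 15.35 VAR.
Step 9 — Apparent power: |S| = 36.46 VA.
Step 10 — Power factor: PF = P/|S| = 0.9071 (lagging).

(a) P = 33.07 W  (b) Q = 15.35 VAR  (c) S = 36.46 VA  (d) PF = 0.9071 (lagging)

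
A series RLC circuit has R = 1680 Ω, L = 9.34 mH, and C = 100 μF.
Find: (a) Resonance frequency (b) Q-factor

Step 1 — Resonance condition Im(Z)=0 gives ω₀ = 1/√(LC).
Step 2 — ω₀ = 1/√(0.00934·0.0001) = 1035 rad/s.
Step 3 — f₀ = ω₀/(2π) = 164.7 Hz.
Step 4 — Series Q: Q = ω₀L/R = 1035·0.00934/1680 = 0.005753.

(a) f₀ = 164.7 Hz  (b) Q = 0.005753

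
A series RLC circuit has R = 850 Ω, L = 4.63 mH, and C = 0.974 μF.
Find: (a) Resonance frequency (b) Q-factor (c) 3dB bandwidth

Step 1 — Resonance condition Im(Z)=0 gives ω₀ = 1/√(LC).
Step 2 — ω₀ = 1/√(0.00463·9.74e-07) = 1.489e+04 rad/s.
Step 3 — f₀ = ω₀/(2π) = 2370 Hz.
Step 4 — Series Q: Q = ω₀L/R = 1.489e+04·0.00463/850 = 0.08111.
Step 5 — 3dB bandwidth: Δω = ω₀/Q = 1.836e+05 rad/s; BW = Δω/(2π) = 2.922e+04 Hz.

(a) f₀ = 2370 Hz  (b) Q = 0.08111  (c) BW = 2.922e+04 Hz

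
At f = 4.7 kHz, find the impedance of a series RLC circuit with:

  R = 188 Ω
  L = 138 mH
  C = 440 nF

Step 1 — Angular frequency: ω = 2π·f = 2π·4700 = 2.953e+04 rad/s.
Step 2 — Component impedances:
  R: Z = R = 188 Ω
  L: Z = jωL = j·2.953e+04·0.138 = 0 + j4075 Ω
  C: Z = 1/(jωC) = -j/(ω·C) = 0 - j76.96 Ω
Step 3 — Series combination: Z_total = R + L + C = 188 + j3998 Ω = 4003∠87.3° Ω.

Z = 188 + j3998 Ω = 4003∠87.3° Ω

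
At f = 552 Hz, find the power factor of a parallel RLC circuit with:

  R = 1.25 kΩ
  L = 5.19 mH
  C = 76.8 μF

Step 1 — Angular frequency: ω = 2π·f = 2π·552 = 3468 rad/s.
Step 2 — Component impedances:
  R: Z = R = 1250 Ω
  L: Z = jωL = j·3468·0.00519 = 0 + j18 Ω
  C: Z = 1/(jωC) = -j/(ω·C) = 0 - j3.754 Ω
Step 3 — Parallel combination: 1/Z_total = 1/R + 1/L + 1/C; Z_total = 0.018 - j4.743 Ω = 4.744∠-89.8° Ω.
Step 4 — Power factor: PF = cos(φ) = Re(Z)/|Z| = 0.018001/4.7435 = 0.003795.
Step 5 — Type: Im(Z) = -4.743 ⇒ leading (phase φ = -89.8°).

PF = 0.003795 (leading, φ = -89.8°)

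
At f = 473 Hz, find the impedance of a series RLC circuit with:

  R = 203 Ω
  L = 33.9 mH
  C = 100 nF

Step 1 — Angular frequency: ω = 2π·f = 2π·473 = 2972 rad/s.
Step 2 — Component impedances:
  R: Z = R = 203 Ω
  L: Z = jωL = j·2972·0.0339 = 0 + j100.7 Ω
  C: Z = 1/(jωC) = -j/(ω·C) = 0 - j3365 Ω
Step 3 — Series combination: Z_total = R + L + C = 203 - j3264 Ω = 3270∠-86.4° Ω.

Z = 203 - j3264 Ω = 3270∠-86.4° Ω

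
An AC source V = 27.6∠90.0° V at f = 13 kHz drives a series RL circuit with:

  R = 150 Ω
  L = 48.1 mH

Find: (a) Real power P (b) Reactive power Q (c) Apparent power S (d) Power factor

Step 1 — Angular frequency: ω = 2π·f = 2π·1.3e+04 = 8.168e+04 rad/s.
Step 2 — Component impedances:
  R: Z = R = 150 Ω
  L: Z = jωL = j·8.168e+04·0.0481 = 0 + j3929 Ω
Step 3 — Series combination: Z_total = R + L = 150 + j3929 Ω = 3932∠87.8° Ω.
Step 4 — Source phasor: V = 27.6∠90.0° V = 0 + j27.6 V.
Step 5 — Current: I = V / Z = 0.007015 + j0.0002678 A = 0.00702∠2.2° A.
Step 6 — Complex power: S = V·I* = 0.007392 + j0.1936 VA.
Step 7 — Real power: P = Re(S) = 0.007392 W.
Step 8 — Reactive power: Q = Im(S) = 0.1936 VAR.
Step 9 — Apparent power: |S| = 0.1937 VA.
Step 10 — Power factor: PF = P/|S| = 0.03815 (lagging).

(a) P = 0.007392 W  (b) Q = 0.1936 VAR  (c) S = 0.1937 VA  (d) PF = 0.03815 (lagging)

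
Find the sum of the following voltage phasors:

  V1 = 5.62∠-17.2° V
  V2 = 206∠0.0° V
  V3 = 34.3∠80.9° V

Step 1 — Convert each phasor to rectangular form:
  V1 = 5.62·(cos(-17.2°) + j·sin(-17.2°)) = 5.369 - j1.662 V
  V2 = 206·(cos(0.0°) + j·sin(0.0°)) = 206 V
  V3 = 34.3·(cos(80.9°) + j·sin(80.9°)) = 5.425 + j33.87 V
Step 2 — Sum components: V_total = 216.8 + j32.21 V.
Step 3 — Convert to polar: |V_total| = 219.2 V, ∠V_total = 8.4°.

V_total = 219.2∠8.4° V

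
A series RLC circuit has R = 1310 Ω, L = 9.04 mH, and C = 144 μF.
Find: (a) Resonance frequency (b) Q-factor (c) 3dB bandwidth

Step 1 — Resonance: ω₀ = 1/√(LC) = 1/√(0.00904·0.000144) = 876.5 rad/s.
Step 2 — f₀ = ω₀/(2π) = 139.5 Hz.
Step 3 — Series Q: Q = ω₀L/R = 876.5·0.00904/1310 = 0.006048.
Step 4 — Bandwidth: Δω = ω₀/Q = 1.449e+05 rad/s; BW = Δω/(2π) = 2.306e+04 Hz.

(a) f₀ = 139.5 Hz  (b) Q = 0.006048  (c) BW = 2.306e+04 Hz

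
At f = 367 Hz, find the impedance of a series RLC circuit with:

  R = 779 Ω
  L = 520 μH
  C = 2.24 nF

Step 1 — Angular frequency: ω = 2π·f = 2π·367 = 2306 rad/s.
Step 2 — Component impedances:
  R: Z = R = 779 Ω
  L: Z = jωL = j·2306·0.00052 = 0 + j1.199 Ω
  C: Z = 1/(jωC) = -j/(ω·C) = 0 - j1.936e+05 Ω
Step 3 — Series combination: Z_total = R + L + C = 779 - j1.936e+05 Ω = 1.936e+05∠-89.8° Ω.

Z = 779 - j1.936e+05 Ω = 1.936e+05∠-89.8° Ω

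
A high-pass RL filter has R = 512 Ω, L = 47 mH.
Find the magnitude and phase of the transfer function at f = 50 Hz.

Step 1 — Angular frequency: ω = 2π·50 = 314.2 rad/s.
Step 2 — Transfer function: H(jω) = jωL/(R + jωL).
Step 3 — Numerator jωL = j·14.77; denominator R + jωL = 512 + j14.77.
Step 4 — H = 0.000831 + j0.02881.
Step 5 — Magnitude: |H| = 0.02883 (-30.8 dB); phase: φ = 88.3°.

|H| = 0.02883 (-30.8 dB), φ = 88.3°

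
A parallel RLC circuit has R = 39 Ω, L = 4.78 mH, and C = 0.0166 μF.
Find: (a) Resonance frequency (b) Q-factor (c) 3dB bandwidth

Step 1 — Resonance: ω₀ = 1/√(LC) = 1/√(0.00478·1.66e-08) = 1.123e+05 rad/s.
Step 2 — f₀ = ω₀/(2π) = 1.787e+04 Hz.
Step 3 — Parallel Q: Q = R/(ω₀L) = 39/(1.123e+05·0.00478) = 0.07268.
Step 4 — Bandwidth: Δω = ω₀/Q = 1.545e+06 rad/s; BW = Δω/(2π) = 2.458e+05 Hz.

(a) f₀ = 1.787e+04 Hz  (b) Q = 0.07268  (c) BW = 2.458e+05 Hz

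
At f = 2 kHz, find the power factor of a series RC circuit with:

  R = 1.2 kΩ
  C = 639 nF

Step 1 — Angular frequency: ω = 2π·f = 2π·2000 = 1.257e+04 rad/s.
Step 2 — Component impedances:
  R: Z = R = 1200 Ω
  C: Z = 1/(jωC) = -j/(ω·C) = 0 - j124.5 Ω
Step 3 — Series combination: Z_total = R + C = 1200 - j124.5 Ω = 1206∠-5.9° Ω.
Step 4 — Power factor: PF = cos(φ) = Re(Z)/|Z| = 1200/1206.4 = 0.9947.
Step 5 — Type: Im(Z) = -124.5 ⇒ leading (phase φ = -5.9°).

PF = 0.9947 (leading, φ = -5.9°)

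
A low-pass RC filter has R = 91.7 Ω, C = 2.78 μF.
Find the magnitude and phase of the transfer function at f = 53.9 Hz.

Step 1 — Angular frequency: ω = 2π·53.9 = 338.7 rad/s.
Step 2 — Transfer function: H(jω) = 1/(1 + jωRC).
Step 3 — Denominator: 1 + jωRC = 1 + j·338.7·91.7·2.78e-06 = 1 + j0.08633.
Step 4 — H = 0.9926 - j0.0857.
Step 5 — Magnitude: |H| = 0.9963 (-0.0 dB); phase: φ = -4.9°.

|H| = 0.9963 (-0.0 dB), φ = -4.9°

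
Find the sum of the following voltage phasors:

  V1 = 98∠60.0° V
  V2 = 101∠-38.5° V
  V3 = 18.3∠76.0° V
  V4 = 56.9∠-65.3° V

Step 1 — Convert each phasor to rectangular form:
  V1 = 98·(cos(60.0°) + j·sin(60.0°)) = 49 + j84.87 V
  V2 = 101·(cos(-38.5°) + j·sin(-38.5°)) = 79.04 - j62.87 V
  V3 = 18.3·(cos(76.0°) + j·sin(76.0°)) = 4.427 + j17.76 V
  V4 = 56.9·(cos(-65.3°) + j·sin(-65.3°)) = 23.78 - j51.69 V
Step 2 — Sum components: V_total = 156.2 - j11.94 V.
Step 3 — Convert to polar: |V_total| = 156.7 V, ∠V_total = -4.4°.

V_total = 156.7∠-4.4° V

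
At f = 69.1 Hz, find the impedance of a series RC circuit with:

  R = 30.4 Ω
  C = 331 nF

Step 1 — Angular frequency: ω = 2π·f = 2π·69.1 = 434.2 rad/s.
Step 2 — Component impedances:
  R: Z = R = 30.4 Ω
  C: Z = 1/(jωC) = -j/(ω·C) = 0 - j6958 Ω
Step 3 — Series combination: Z_total = R + C = 30.4 - j6958 Ω = 6959∠-89.7° Ω.

Z = 30.4 - j6958 Ω = 6959∠-89.7° Ω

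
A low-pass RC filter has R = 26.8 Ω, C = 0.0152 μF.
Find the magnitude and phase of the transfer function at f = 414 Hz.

Step 1 — Angular frequency: ω = 2π·414 = 2601 rad/s.
Step 2 — Transfer function: H(jω) = 1/(1 + jωRC).
Step 3 — Denominator: 1 + jωRC = 1 + j·2601·26.8·1.52e-08 = 1 + j0.00106.
Step 4 — H = 1 - j0.00106.
Step 5 — Magnitude: |H| = 1 (-0.0 dB); phase: φ = -0.1°.

|H| = 1 (-0.0 dB), φ = -0.1°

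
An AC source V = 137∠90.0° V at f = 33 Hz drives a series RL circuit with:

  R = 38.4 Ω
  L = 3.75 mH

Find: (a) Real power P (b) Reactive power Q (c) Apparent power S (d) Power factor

Step 1 — Angular frequency: ω = 2π·f = 2π·33 = 207.3 rad/s.
Step 2 — Component impedances:
  R: Z = R = 38.4 Ω
  L: Z = jωL = j·207.3·0.00375 = 0 + j0.7775 Ω
Step 3 — Series combination: Z_total = R + L = 38.4 + j0.7775 Ω = 38.41∠1.2° Ω.
Step 4 — Source phasor: V = 137∠90.0° V = 0 + j137 V.
Step 5 — Current: I = V / Z = 0.07221 + j3.566 A = 3.567∠88.8° A.
Step 6 — Complex power: S = V·I* = 488.6 + j9.893 VA.
Step 7 — Real power: P = Re(S) = 488.6 W.
Step 8 — Reactive power: Q = Im(S) = 9.893 VAR.
Step 9 — Apparent power: |S| = 488.7 VA.
Step 10 — Power factor: PF = P/|S| = 0.9998 (lagging).

(a) P = 488.6 W  (b) Q = 9.893 VAR  (c) S = 488.7 VA  (d) PF = 0.9998 (lagging)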